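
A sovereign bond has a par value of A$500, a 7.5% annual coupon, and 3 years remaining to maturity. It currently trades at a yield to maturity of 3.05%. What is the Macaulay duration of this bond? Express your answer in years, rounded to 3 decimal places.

2.808 years

Periodic yield y = 0.0305. Discount each cash flow and weight by its year:
  t   CF        PV=CF/(1+0.0305)^t    t·PV
  1        37.50        36.3901        36.3901
  2        37.50        35.3131        70.6261
  3       537.50       491.1730     1,473.5190
  Σ                    562.8761     1,580.5352
Price P = Σ PV = 562.8761.
Macaulay duration = Σ(t·PV) / P = 1,580.5352 / 562.8761 = 2.80796 years.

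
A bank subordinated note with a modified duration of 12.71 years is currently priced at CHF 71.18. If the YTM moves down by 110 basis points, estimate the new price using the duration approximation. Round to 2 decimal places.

Duration approximation: ΔP/P ≈ -D_mod · Δy = -12.71 × (-0.011) = +0.139810.
New price ≈ 71.18 × (1 + 0.139810) = 81.1316758.

CHF 81.13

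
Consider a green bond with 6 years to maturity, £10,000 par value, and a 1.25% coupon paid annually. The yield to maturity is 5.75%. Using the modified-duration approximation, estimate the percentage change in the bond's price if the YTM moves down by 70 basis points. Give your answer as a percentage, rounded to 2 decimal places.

Periodic yield y = 0.0575. Modified duration first:
  t   CF        PV=CF/(1+0.0575)^t    t·PV
  1       125.00       118.2033       118.2033
  2       125.00       111.7762       223.5524
  3       125.00       105.6985       317.0955
  4       125.00        99.9513       399.8053
  5       125.00        94.5166       472.5830
  6    10,125.00     7,239.5701    43,437.4204
  Σ                  7,769.7160    44,968.6599
P = 7,769.7160; D_Mac = 5.78768 yrs; D_mod = 5.78768/(1+0.0575) = 5.47299 yrs.
ΔP/P ≈ -D_mod · Δy = -5.47299 × (-0.007) = +0.038311 = +3.8311%.

+3.83%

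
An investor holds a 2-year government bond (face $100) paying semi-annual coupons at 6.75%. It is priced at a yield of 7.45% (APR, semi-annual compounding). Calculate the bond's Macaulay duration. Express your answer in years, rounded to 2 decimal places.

1.90 years

Periodic yield y = 0.03725. Discount each cash flow and weight by its period:
  t   CF        PV=CF/(1+0.03725)^t    t·PV
  1        3.375         3.2538         3.2538
  2        3.375         3.1369         6.2739
  3        3.375         3.0243         9.0729
  4      103.375        89.3062       357.2249
  Σ                     98.7213       375.8255
Price P = Σ PV = 98.7213.
Macaulay duration = Σ(t·PV) / P = 375.8255 / 98.7213 = 3.80694 half-year periods.
In years: 3.80694 / 2 = 1.90347 years.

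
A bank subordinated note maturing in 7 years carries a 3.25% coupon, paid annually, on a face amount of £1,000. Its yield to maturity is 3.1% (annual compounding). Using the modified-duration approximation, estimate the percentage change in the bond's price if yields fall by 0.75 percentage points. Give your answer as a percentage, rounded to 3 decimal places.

+4.638%

Periodic yield y = 0.031. Modified duration first:
  t   CF        PV=CF/(1+0.031)^t    t·PV
  1        32.50        31.5228        31.5228
  2        32.50        30.5750        61.1499
  3        32.50        29.6556        88.9669
  4        32.50        28.7640       115.0558
  5        32.50        27.8991       139.4954
  6        32.50        27.0602       162.3613
  7     1,032.50       833.8336     5,836.8354
  Σ                  1,009.3103     6,435.3877
P = 1,009.3103; D_Mac = 6.37602 yrs; D_mod = 6.37602/(1+0.031) = 6.18431 yrs.
ΔP/P ≈ -D_mod · Δy = -6.18431 × (-0.0075) = +0.046382 = +4.6382%.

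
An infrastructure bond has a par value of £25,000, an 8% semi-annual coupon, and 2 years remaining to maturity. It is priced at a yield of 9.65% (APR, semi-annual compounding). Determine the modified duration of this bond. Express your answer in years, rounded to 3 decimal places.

1.799 years

Periodic yield y = 0.04825. First find Macaulay duration:
  t   CF        PV=CF/(1+0.04825)^t    t·PV
  1     1,000.00       953.9709       953.9709
  2     1,000.00       910.0605     1,820.1210
  3     1,000.00       868.1712     2,604.5137
  4    26,000.00    21,533.4623    86,133.8491
  Σ                 24,265.6649    91,512.4546
P = 24,265.6649; Macaulay duration = 91,512.4546 / 24,265.6649 = 3.77127 half-year periods = 1.88564 years.
Modified duration = D_Mac / (1 + y) = 1.88564 / 1.04825 = 1.79884 years.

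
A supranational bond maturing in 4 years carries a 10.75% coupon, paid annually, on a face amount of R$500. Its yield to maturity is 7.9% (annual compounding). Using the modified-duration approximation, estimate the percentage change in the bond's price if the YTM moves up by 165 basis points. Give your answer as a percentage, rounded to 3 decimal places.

Periodic yield y = 0.079. Modified duration first:
  t   CF        PV=CF/(1+0.079)^t    t·PV
  1        53.75        49.8146        49.8146
  2        53.75        46.1674        92.3348
  3        53.75        42.7872       128.3617
  4       553.75       408.5338     1,634.1351
  Σ                    547.3031     1,904.6462
P = 547.3031; D_Mac = 3.48006 yrs; D_mod = 3.48006/(1+0.079) = 3.22526 yrs.
ΔP/P ≈ -D_mod · Δy = -3.22526 × (+0.0165) = -0.053217 = -5.3217%.

-5.322%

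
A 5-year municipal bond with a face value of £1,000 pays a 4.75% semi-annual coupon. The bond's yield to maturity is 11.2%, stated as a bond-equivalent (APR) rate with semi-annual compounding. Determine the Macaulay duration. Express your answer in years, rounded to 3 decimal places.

Periodic yield y = 0.056. Discount each cash flow and weight by its period:
  t   CF        PV=CF/(1+0.056)^t    t·PV
  1        23.75        22.4905        22.4905
  2        23.75        21.2979        42.5957
  3        23.75        20.1684        60.5053
  4        23.75        19.0989        76.3955
  5        23.75        18.0861        90.4303
  6        23.75        17.1270       102.7617
  7        23.75        16.2187       113.5309
  8        23.75        15.3586       122.8690
  9        23.75        14.5442       130.8974
  10    1,023.75       593.6832     5,936.8316
  Σ                    758.0733     6,699.3080
Price P = Σ PV = 758.0733.
Macaulay duration = Σ(t·PV) / P = 6,699.3080 / 758.0733 = 8.83728 half-year periods.
In years: 8.83728 / 2 = 4.41864 years.

4.419 years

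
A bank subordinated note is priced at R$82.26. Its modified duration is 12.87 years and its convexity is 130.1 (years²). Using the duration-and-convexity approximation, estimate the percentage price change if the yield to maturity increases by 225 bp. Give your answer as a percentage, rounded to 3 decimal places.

Duration effect: -D_mod·Δy = -12.87 × (+0.0225) = -0.289575
Convexity effect: ½·C·(Δy)² = 0.5 × 130.1 × (0.0225)² = +0.0329315625
ΔP/P ≈ -0.289575 + 0.0329315625 = -0.2566434375
= -25.66434375%.

-25.664%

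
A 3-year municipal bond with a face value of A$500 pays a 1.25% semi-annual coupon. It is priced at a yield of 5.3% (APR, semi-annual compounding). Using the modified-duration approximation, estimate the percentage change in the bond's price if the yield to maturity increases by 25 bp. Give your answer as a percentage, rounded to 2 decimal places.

Periodic yield y = 0.0265. Modified duration first:
  t   CF        PV=CF/(1+0.0265)^t    t·PV
  1        3.125         3.0443         3.0443
  2        3.125         2.9657         5.9315
  3        3.125         2.8892         8.6675
  4        3.125         2.8146        11.2583
  5        3.125         2.7419        13.7096
  6      503.125       430.0532     2,580.3192
  Σ                    444.5089     2,622.9304
P = 444.5089; D_Mac = 5.90074 half-year periods = 2.95037 yrs; D_mod = 2.95037/(1+0.0265) = 2.87420 yrs.
ΔP/P ≈ -D_mod · Δy = -2.87420 × (+0.0025) = -0.007186 = -0.7186%.

-0.72%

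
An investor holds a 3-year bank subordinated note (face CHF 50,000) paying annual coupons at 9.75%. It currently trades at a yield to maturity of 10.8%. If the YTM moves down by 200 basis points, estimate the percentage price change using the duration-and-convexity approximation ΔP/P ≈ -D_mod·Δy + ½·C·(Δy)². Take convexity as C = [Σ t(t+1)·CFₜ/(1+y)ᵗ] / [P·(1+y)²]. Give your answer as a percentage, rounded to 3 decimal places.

With y = 0.108:
  t   CF        PV=CF/(1+0.108)^t    t·PV        t(t+1)·PV
  1     4,875.00     4,399.8195     4,399.8195       8,799.6390
  2     4,875.00     3,970.9562     7,941.9124      23,825.7373
  3    54,875.00    40,341.7982   121,025.3945     484,101.5778
  Σ                 48,712.5739   133,367.1264     516,726.9541
P = 48,712.5739; D_Mac = 2.73784 yrs; D_mod = 2.47097 yrs; C = 8.64053.
Duration effect: -2.47097 × (-0.02) = +0.049419
Convexity effect: 0.5 × 8.64053 × (-0.02)² = +0.0017281
ΔP/P ≈ +0.049419 + 0.0017281 = +0.051148 = +5.1148%.

+5.115%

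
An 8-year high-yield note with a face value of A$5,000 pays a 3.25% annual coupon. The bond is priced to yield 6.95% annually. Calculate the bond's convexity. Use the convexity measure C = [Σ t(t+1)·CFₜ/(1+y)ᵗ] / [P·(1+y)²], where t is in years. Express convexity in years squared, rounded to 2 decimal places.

53.02

With y = 0.0695:
  t   CF        PV=CF/(1+0.0695)^t    t·PV        t(t+1)·PV
  1       162.50       151.9402       151.9402         303.8803
  2       162.50       142.0665       284.1331         852.3992
  3       162.50       132.8345       398.5036       1,594.0144
  4       162.50       124.2025       496.8099       2,484.0493
  5       162.50       116.1313       580.6567       3,483.9401
  6       162.50       108.5847       651.5082       4,560.5574
  7       162.50       101.5285       710.6993       5,685.5943
  8     5,162.50     3,015.8779    24,127.0231     217,143.2081
  Σ                  3,893.1661    27,401.2740     236,107.6431
P = 3,893.1661.
Convexity = Σ t(t+1)·PV / [P·(1+y)²] = 236,107.6431 / (3,893.1661 × 1.143830) = 53.02071.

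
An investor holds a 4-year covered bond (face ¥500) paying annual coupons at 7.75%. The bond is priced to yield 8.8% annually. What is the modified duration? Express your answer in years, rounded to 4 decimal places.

3.2912 years

Periodic yield y = 0.088. First find Macaulay duration:
  t   CF        PV=CF/(1+0.088)^t    t·PV
  1        38.75        35.6158        35.6158
  2        38.75        32.7351        65.4702
  3        38.75        30.0874        90.2623
  4       538.75       384.4782     1,537.9127
  Σ                    482.9165     1,729.2611
P = 482.9165; Macaulay duration = 1,729.2611 / 482.9165 = 3.58087 years.
Modified duration = D_Mac / (1 + y) = 3.58087 / 1.088 = 3.29124 years.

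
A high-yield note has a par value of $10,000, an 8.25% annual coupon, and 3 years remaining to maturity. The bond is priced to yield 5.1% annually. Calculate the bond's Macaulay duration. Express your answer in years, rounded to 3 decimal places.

Periodic yield y = 0.051. Discount each cash flow and weight by its year:
  t   CF        PV=CF/(1+0.051)^t    t·PV
  1       825.00       784.9667       784.9667
  2       825.00       746.8760     1,493.7520
  3    10,825.00     9,324.3756    27,973.1267
  Σ                 10,856.2183    30,251.8454
Price P = Σ PV = 10,856.2183.
Macaulay duration = Σ(t·PV) / P = 30,251.8454 / 10,856.2183 = 2.78659 years.

2.787 years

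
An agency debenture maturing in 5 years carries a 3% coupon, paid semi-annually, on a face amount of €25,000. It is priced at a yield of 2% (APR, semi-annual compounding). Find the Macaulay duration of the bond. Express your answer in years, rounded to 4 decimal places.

4.6892 years

Periodic yield y = 0.01. Discount each cash flow and weight by its period:
  t   CF        PV=CF/(1+0.01)^t    t·PV
  1       375.00       371.2871       371.2871
  2       375.00       367.6110       735.2220
  3       375.00       363.9713     1,091.9139
  4       375.00       360.3676     1,441.4705
  5       375.00       356.7996     1,783.9982
  6       375.00       353.2670     2,119.6018
  7       375.00       349.7693     2,448.3849
  8       375.00       346.3062     2,770.4497
  9       375.00       342.8774     3,085.8969
  10   25,375.00    22,971.6565   229,716.5648
  Σ                 26,183.9131   245,564.7898
Price P = Σ PV = 26,183.9131.
Macaulay duration = Σ(t·PV) / P = 245,564.7898 / 26,183.9131 = 9.37846 half-year periods.
In years: 9.37846 / 2 = 4.68923 years.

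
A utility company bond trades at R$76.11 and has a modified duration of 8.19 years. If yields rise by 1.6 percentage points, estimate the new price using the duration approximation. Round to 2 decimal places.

Duration approximation: ΔP/P ≈ -D_mod · Δy = -8.19 × (+0.016) = -0.131040.
New price ≈ 76.11 × (1 - 0.131040) = 66.1365456.

R$66.14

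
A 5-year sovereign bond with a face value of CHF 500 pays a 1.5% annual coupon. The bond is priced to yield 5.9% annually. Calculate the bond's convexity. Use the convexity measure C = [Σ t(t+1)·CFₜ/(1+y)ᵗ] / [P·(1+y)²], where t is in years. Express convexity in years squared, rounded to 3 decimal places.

25.585

With y = 0.059:
  t   CF        PV=CF/(1+0.059)^t    t·PV        t(t+1)·PV
  1         7.50         7.0822         7.0822          14.1643
  2         7.50         6.6876        13.3752          40.1255
  3         7.50         6.3150        18.9450          75.7800
  4         7.50         5.9632        23.8527         119.2635
  5       507.50       381.0274     1,905.1372      11,430.8230
  Σ                    407.0753     1,968.3922      11,680.1563
P = 407.0753.
Convexity = Σ t(t+1)·PV / [P·(1+y)²] = 11,680.1563 / (407.0753 × 1.121481) = 25.58479.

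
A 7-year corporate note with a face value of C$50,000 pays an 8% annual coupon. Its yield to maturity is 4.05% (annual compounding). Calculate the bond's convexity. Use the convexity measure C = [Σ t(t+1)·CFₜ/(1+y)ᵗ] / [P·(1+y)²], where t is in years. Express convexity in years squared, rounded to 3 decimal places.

39.762

With y = 0.0405:
  t   CF        PV=CF/(1+0.0405)^t    t·PV        t(t+1)·PV
  1     4,000.00     3,844.3056     3,844.3056       7,688.6112
  2     4,000.00     3,694.6714     7,389.3429      22,168.0286
  3     4,000.00     3,550.8615    10,652.5846      42,610.3384
  4     4,000.00     3,412.6492    13,650.5970      68,252.9849
  5     4,000.00     3,279.8167    16,399.0833      98,394.5000
  6     4,000.00     3,152.1544    18,912.9265     132,390.4854
  7    54,000.00    40,897.7267   286,284.0866   2,290,272.6929
  Σ                 61,832.1856   357,132.9265   2,661,777.6415
P = 61,832.1856.
Convexity = Σ t(t+1)·PV / [P·(1+y)²] = 2,661,777.6415 / (61,832.1856 × 1.082640) = 39.76244.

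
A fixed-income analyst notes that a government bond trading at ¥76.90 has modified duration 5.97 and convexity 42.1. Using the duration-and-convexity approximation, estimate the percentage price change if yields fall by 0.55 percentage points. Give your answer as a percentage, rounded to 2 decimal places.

+3.35%

Duration effect: -D_mod·Δy = -5.97 × (-0.0055) = +0.032835
Convexity effect: ½·C·(Δy)² = 0.5 × 42.1 × (-0.0055)² = +0.0006367625
ΔP/P ≈ +0.032835 + 0.0006367625 = +0.0334717625
= +3.34717625%.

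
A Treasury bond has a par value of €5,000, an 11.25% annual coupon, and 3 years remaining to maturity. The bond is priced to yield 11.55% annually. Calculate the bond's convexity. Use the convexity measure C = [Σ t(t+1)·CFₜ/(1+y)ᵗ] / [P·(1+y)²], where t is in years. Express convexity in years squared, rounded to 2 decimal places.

8.39

With y = 0.1155:
  t   CF        PV=CF/(1+0.1155)^t    t·PV        t(t+1)·PV
  1       562.50       504.2582       504.2582       1,008.5164
  2       562.50       452.0468       904.0936       2,712.2807
  3     5,562.50     4,007.3871    12,022.1614      48,088.6457
  Σ                  4,963.6921    13,430.5132      51,809.4427
P = 4,963.6921.
Convexity = Σ t(t+1)·PV / [P·(1+y)²] = 51,809.4427 / (4,963.6921 × 1.244340) = 8.38813.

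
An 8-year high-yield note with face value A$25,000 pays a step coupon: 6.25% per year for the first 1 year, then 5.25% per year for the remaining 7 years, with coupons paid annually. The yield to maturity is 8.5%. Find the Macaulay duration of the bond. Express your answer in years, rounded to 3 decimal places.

6.515 years

Periodic yield y = 0.085. Discount each cash flow and weight by its year:
  t   CF        PV=CF/(1+0.085)^t    t·PV
  1     1,562.50     1,440.0922     1,440.0922
  2     1,312.50     1,114.9101     2,229.8201
  3     1,312.50     1,027.5669     3,082.7006
  4     1,312.50       947.0662     3,788.2650
  5     1,312.50       872.8721     4,364.3606
  6     1,312.50       804.4904     4,826.9426
  7     1,312.50       741.4658     5,190.2608
  8    26,312.50    13,700.1148   109,600.9187
  Σ                 20,648.5786   134,523.3607
Price P = Σ PV = 20,648.5786.
Macaulay duration = Σ(t·PV) / P = 134,523.3607 / 20,648.5786 = 6.51490 years.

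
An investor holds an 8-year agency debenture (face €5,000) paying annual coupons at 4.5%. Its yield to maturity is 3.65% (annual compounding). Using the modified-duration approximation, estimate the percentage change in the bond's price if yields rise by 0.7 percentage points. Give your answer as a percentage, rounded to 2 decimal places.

-4.68%

Periodic yield y = 0.0365. Modified duration first:
  t   CF        PV=CF/(1+0.0365)^t    t·PV
  1       225.00       217.0767       217.0767
  2       225.00       209.4324       418.8648
  3       225.00       202.0573       606.1720
  4       225.00       194.9419       779.7678
  5       225.00       188.0771       940.3856
  6       225.00       181.4541     1,088.7243
  7       225.00       175.0642     1,225.4495
  8     5,225.00     3,922.2190    31,377.7523
  Σ                  5,290.3228    36,654.1930
P = 5,290.3228; D_Mac = 6.92854 yrs; D_mod = 6.92854/(1+0.0365) = 6.68455 yrs.
ΔP/P ≈ -D_mod · Δy = -6.68455 × (+0.007) = -0.046792 = -4.6792%.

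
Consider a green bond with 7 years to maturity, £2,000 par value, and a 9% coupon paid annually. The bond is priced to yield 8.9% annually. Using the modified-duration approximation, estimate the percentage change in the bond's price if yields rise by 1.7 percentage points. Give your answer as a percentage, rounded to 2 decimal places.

-8.57%

Periodic yield y = 0.089. Modified duration first:
  t   CF        PV=CF/(1+0.089)^t    t·PV
  1       180.00       165.2893       165.2893
  2       180.00       151.7808       303.5615
  3       180.00       139.3763       418.1288
  4       180.00       127.9856       511.9423
  5       180.00       117.5258       587.6289
  6       180.00       107.9208       647.5249
  7     2,180.00     1,200.2213     8,401.5492
  Σ                  2,010.0998    11,035.6248
P = 2,010.0998; D_Mac = 5.49009 yrs; D_mod = 5.49009/(1+0.089) = 5.04140 yrs.
ΔP/P ≈ -D_mod · Δy = -5.04140 × (+0.017) = -0.085704 = -8.5704%.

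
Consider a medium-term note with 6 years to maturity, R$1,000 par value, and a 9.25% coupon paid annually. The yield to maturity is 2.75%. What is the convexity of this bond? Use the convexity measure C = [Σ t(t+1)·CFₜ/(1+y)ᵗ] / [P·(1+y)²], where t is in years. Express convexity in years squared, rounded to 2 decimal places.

With y = 0.0275:
  t   CF        PV=CF/(1+0.0275)^t    t·PV        t(t+1)·PV
  1        92.50        90.0243        90.0243         180.0487
  2        92.50        87.6149       175.2298         525.6895
  3        92.50        85.2700       255.8100       1,023.2399
  4        92.50        82.9878       331.9513       1,659.7566
  5        92.50        80.7667       403.8337       2,423.0023
  6     1,092.50       928.3900     5,570.3401      38,992.3808
  Σ                  1,355.0538     6,827.1893      44,804.1178
P = 1,355.0538.
Convexity = Σ t(t+1)·PV / [P·(1+y)²] = 44,804.1178 / (1,355.0538 × 1.055756) = 31.31827.

31.32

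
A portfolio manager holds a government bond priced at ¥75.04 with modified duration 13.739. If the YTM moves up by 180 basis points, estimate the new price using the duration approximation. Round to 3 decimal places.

¥56.482

Duration approximation: ΔP/P ≈ -D_mod · Δy = -13.739 × (+0.018) = -0.247302.
New price ≈ 75.04 × (1 - 0.247302) = 56.48245792.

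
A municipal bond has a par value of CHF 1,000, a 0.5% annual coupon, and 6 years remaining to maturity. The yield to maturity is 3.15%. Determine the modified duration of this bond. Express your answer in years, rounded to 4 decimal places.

5.7378 years

Periodic yield y = 0.0315. First find Macaulay duration:
  t   CF        PV=CF/(1+0.0315)^t    t·PV
  1         5.00         4.8473         4.8473
  2         5.00         4.6993         9.3986
  3         5.00         4.5558        13.6673
  4         5.00         4.4167        17.6666
  5         5.00         4.2818        21.4089
  6     1,005.00       834.3546     5,006.1276
  Σ                    857.1554     5,073.1163
P = 857.1554; Macaulay duration = 5,073.1163 / 857.1554 = 5.91855 years.
Modified duration = D_Mac / (1 + y) = 5.91855 / 1.0315 = 5.73781 years.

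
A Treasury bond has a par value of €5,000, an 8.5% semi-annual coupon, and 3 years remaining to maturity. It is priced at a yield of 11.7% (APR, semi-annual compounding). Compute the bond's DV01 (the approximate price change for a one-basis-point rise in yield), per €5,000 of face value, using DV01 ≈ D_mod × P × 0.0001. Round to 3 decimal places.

Periodic yield y = 0.0585.
  t   CF        PV=CF/(1+0.0585)^t    t·PV
  1       212.50       200.7558       200.7558
  2       212.50       189.6606       379.3213
  3       212.50       179.1787       537.5361
  4       212.50       169.2760       677.1042
  5       212.50       159.9207       799.6034
  6     5,212.50     3,705.9614    22,235.7685
  Σ                  4,604.7532    24,830.0892
P = 4,604.7532; D_Mac = 5.39227 half-year periods = 2.69614 yrs; D_mod = 2.54713 yrs.
DV01 ≈ 2.54713 × 4,604.7532 × 0.0001 = 1.172890.

€1.173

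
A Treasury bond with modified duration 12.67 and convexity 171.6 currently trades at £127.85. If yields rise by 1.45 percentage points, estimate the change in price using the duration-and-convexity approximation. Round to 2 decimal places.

-£21.18

Duration effect: -D_mod·Δy = -12.67 × (+0.0145) = -0.183715
Convexity effect: ½·C·(Δy)² = 0.5 × 171.6 × (0.0145)² = +0.01803945
ΔP/P ≈ -0.183715 + 0.01803945 = -0.16567555
ΔP ≈ 127.85 × (-0.16567555) = -21.1816190675.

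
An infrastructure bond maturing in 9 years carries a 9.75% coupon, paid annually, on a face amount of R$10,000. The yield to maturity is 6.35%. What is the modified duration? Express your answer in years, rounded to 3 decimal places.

6.257 years

Periodic yield y = 0.0635. First find Macaulay duration:
  t   CF        PV=CF/(1+0.0635)^t    t·PV
  1       975.00       916.7842       916.7842
  2       975.00       862.0444     1,724.0888
  3       975.00       810.5730     2,431.7190
  4       975.00       762.1749     3,048.6996
  5       975.00       716.6666     3,583.3328
  6       975.00       673.8755     4,043.2528
  7       975.00       633.6394     4,435.4756
  8       975.00       595.8057     4,766.4457
  9    10,975.00     6,306.1904    56,755.7138
  Σ                 12,277.7540    81,705.5123
P = 12,277.7540; Macaulay duration = 81,705.5123 / 12,277.7540 = 6.65476 years.
Modified duration = D_Mac / (1 + y) = 6.65476 / 1.0635 = 6.25741 years.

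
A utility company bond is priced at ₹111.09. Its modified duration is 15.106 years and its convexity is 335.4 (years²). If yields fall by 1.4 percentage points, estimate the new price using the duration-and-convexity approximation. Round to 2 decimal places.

Duration effect: -D_mod·Δy = -15.106 × (-0.014) = +0.211484
Convexity effect: ½·C·(Δy)² = 0.5 × 335.4 × (-0.014)² = +0.0328692
ΔP/P ≈ +0.211484 + 0.0328692 = +0.2443532
New price ≈ 111.09 × (1 + 0.2443532) = 138.235196988.

₹138.24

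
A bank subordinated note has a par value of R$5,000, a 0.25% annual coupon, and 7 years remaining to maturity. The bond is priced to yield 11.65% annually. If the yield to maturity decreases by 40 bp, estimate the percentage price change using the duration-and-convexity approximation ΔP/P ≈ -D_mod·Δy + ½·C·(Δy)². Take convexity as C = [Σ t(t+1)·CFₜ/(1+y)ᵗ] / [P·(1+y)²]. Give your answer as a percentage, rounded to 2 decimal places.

With y = 0.1165:
  t   CF        PV=CF/(1+0.1165)^t    t·PV        t(t+1)·PV
  1        12.50        11.1957        11.1957          22.3914
  2        12.50        10.0275        20.0550          60.1650
  3        12.50         8.9812        26.9436         107.7743
  4        12.50         8.0441        32.1762         160.8811
  5        12.50         7.2047        36.0235         216.1412
  6        12.50         6.4529        38.7176         271.0235
  7     5,012.50     2,317.6257    16,223.3797     129,787.0379
  Σ                  2,369.5318    16,388.4914     130,625.4144
P = 2,369.5318; D_Mac = 6.91634 yrs; D_mod = 6.19466 yrs; C = 44.22295.
Duration effect: -6.19466 × (-0.004) = +0.024779
Convexity effect: 0.5 × 44.22295 × (-0.004)² = +0.0003538
ΔP/P ≈ +0.024779 + 0.0003538 = +0.025132 = +2.5132%.

+2.51%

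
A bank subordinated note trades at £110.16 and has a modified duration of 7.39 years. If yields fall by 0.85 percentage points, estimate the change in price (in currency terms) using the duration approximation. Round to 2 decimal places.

+£6.92

Duration approximation: ΔP/P ≈ -D_mod · Δy = -7.39 × (-0.0085) = +0.062815.
ΔP ≈ 110.16 × (+0.062815) = +6.9197004.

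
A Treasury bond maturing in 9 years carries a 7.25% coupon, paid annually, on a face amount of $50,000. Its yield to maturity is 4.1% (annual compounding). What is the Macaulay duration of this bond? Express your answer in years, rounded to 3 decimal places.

7.143 years

Periodic yield y = 0.041. Discount each cash flow and weight by its year:
  t   CF        PV=CF/(1+0.041)^t    t·PV
  1     3,625.00     3,482.2286     3,482.2286
  2     3,625.00     3,345.0803     6,690.1607
  3     3,625.00     3,213.3337     9,640.0010
  4     3,625.00     3,086.7758    12,347.1034
  5     3,625.00     2,965.2025    14,826.0127
  6     3,625.00     2,848.4174    17,090.5045
  7     3,625.00     2,736.2319    19,153.6234
  8     3,625.00     2,628.4649    21,027.7189
  9    53,625.00    37,351.7315   336,165.5839
  Σ                 61,657.4667   440,422.9371
Price P = Σ PV = 61,657.4667.
Macaulay duration = Σ(t·PV) / P = 440,422.9371 / 61,657.4667 = 7.14306 years.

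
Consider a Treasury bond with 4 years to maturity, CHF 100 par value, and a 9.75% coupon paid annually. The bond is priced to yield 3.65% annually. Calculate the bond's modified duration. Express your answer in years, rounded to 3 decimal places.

3.424 years

Periodic yield y = 0.0365. First find Macaulay duration:
  t   CF        PV=CF/(1+0.0365)^t    t·PV
  1         9.75         9.4067         9.4067
  2         9.75         9.0754        18.1508
  3         9.75         8.7558        26.2675
  4       109.75        95.0883       380.3534
  Σ                    122.3262       434.1783
P = 122.3262; Macaulay duration = 434.1783 / 122.3262 = 3.54935 years.
Modified duration = D_Mac / (1 + y) = 3.54935 / 1.0365 = 3.42436 years.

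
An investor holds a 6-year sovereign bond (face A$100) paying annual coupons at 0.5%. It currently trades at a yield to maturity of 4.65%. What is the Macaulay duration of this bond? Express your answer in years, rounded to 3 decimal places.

5.914 years

Periodic yield y = 0.0465. Discount each cash flow and weight by its year:
  t   CF        PV=CF/(1+0.0465)^t    t·PV
  1         0.50         0.4778         0.4778
  2         0.50         0.4566         0.9131
  3         0.50         0.4363         1.3088
  4         0.50         0.4169         1.6675
  5         0.50         0.3984         1.9918
  6       100.50        76.5122       459.0732
  Σ                     78.6980       465.4322
Price P = Σ PV = 78.6980.
Macaulay duration = Σ(t·PV) / P = 465.4322 / 78.6980 = 5.91415 years.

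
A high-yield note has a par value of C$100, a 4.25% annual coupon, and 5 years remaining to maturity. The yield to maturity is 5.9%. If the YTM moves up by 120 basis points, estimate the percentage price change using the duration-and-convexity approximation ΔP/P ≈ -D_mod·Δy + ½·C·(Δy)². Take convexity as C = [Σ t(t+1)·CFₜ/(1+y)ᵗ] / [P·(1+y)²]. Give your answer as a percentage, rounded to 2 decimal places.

-5.03%

With y = 0.059:
  t   CF        PV=CF/(1+0.059)^t    t·PV        t(t+1)·PV
  1         4.25         4.0132         4.0132           8.0264
  2         4.25         3.7896         7.5793          22.7378
  3         4.25         3.5785        10.7355          42.9420
  4         4.25         3.3791        13.5165          67.5826
  5       104.25        78.2702       391.3508       2,348.1050
  Σ                     93.0307       427.1953       2,489.3939
P = 93.0307; D_Mac = 4.59198 yrs; D_mod = 4.33615 yrs; C = 23.86029.
Duration effect: -4.33615 × (+0.012) = -0.052034
Convexity effect: 0.5 × 23.86029 × (0.012)² = +0.0017179
ΔP/P ≈ -0.052034 + 0.0017179 = -0.050316 = -5.0316%.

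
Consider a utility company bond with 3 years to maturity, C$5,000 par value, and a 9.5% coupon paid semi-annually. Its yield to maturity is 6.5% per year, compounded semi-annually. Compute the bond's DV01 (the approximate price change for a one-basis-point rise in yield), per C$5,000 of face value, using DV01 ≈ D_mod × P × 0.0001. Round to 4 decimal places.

C$1.4096

Periodic yield y = 0.0325.
  t   CF        PV=CF/(1+0.0325)^t    t·PV
  1       237.50       230.0242       230.0242
  2       237.50       222.7837       445.5675
  3       237.50       215.7712       647.3135
  4       237.50       208.9793       835.9174
  5       237.50       202.4013     1,012.0065
  6     5,237.50     4,322.9845    25,937.9067
  Σ                  5,402.9442    29,108.7359
P = 5,402.9442; D_Mac = 5.38757 half-year periods = 2.69378 yrs; D_mod = 2.60899 yrs.
DV01 ≈ 2.60899 × 5,402.9442 × 0.0001 = 1.409624.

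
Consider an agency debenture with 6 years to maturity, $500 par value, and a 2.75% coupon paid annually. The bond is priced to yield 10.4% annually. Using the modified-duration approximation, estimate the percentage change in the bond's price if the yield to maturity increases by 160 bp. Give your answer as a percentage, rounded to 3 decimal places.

Periodic yield y = 0.104. Modified duration first:
  t   CF        PV=CF/(1+0.104)^t    t·PV
  1        13.75        12.4547        12.4547
  2        13.75        11.2814        22.5629
  3        13.75        10.2187        30.6561
  4        13.75         9.2561        37.0243
  5        13.75         8.3841        41.9206
  6       513.75       283.7510     1,702.5060
  Σ                    335.3460     1,847.1245
P = 335.3460; D_Mac = 5.50812 yrs; D_mod = 5.50812/(1+0.104) = 4.98923 yrs.
ΔP/P ≈ -D_mod · Δy = -4.98923 × (+0.016) = -0.079828 = -7.9828%.

-7.983%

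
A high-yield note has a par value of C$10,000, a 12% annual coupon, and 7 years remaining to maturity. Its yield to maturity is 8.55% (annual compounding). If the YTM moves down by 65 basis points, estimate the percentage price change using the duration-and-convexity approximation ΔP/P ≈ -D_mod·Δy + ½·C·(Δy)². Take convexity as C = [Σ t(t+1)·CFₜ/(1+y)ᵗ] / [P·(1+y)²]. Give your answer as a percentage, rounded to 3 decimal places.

With y = 0.0855:
  t   CF        PV=CF/(1+0.0855)^t    t·PV        t(t+1)·PV
  1     1,200.00     1,105.4813     1,105.4813       2,210.9627
  2     1,200.00     1,018.4075     2,036.8150       6,110.4450
  3     1,200.00       938.1921     2,814.5762      11,258.3050
  4     1,200.00       864.2949     3,457.1795      17,285.8974
  5     1,200.00       796.2182     3,981.0911      23,886.5464
  6     1,200.00       733.5037     4,401.0219      30,807.1533
  7    11,200.00     6,306.8025    44,147.6172     353,180.9376
  Σ                 11,762.9001    61,943.7822     444,740.2473
P = 11,762.9001; D_Mac = 5.26603 yrs; D_mod = 4.85125 yrs; C = 32.08724.
Duration effect: -4.85125 × (-0.0065) = +0.031533
Convexity effect: 0.5 × 32.08724 × (-0.0065)² = +0.0006778
ΔP/P ≈ +0.031533 + 0.0006778 = +0.032211 = +3.2211%.

+3.221%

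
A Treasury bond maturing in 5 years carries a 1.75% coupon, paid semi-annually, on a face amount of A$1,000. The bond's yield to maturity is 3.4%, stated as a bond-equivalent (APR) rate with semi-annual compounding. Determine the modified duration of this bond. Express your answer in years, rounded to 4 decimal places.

4.7195 years

Periodic yield y = 0.017. First find Macaulay duration:
  t   CF        PV=CF/(1+0.017)^t    t·PV
  1         8.75         8.6037         8.6037
  2         8.75         8.4599        16.9198
  3         8.75         8.3185        24.9555
  4         8.75         8.1795        32.7178
  5         8.75         8.0427        40.2136
  6         8.75         7.9083        47.4497
  7         8.75         7.7761        54.4326
  8         8.75         7.6461        61.1689
  9         8.75         7.5183        67.6647
  10    1,008.75       852.2638     8,522.6375
  Σ                    924.7169     8,876.7640
P = 924.7169; Macaulay duration = 8,876.7640 / 924.7169 = 9.59944 half-year periods = 4.79972 years.
Modified duration = D_Mac / (1 + y) = 4.79972 / 1.017 = 4.71949 years.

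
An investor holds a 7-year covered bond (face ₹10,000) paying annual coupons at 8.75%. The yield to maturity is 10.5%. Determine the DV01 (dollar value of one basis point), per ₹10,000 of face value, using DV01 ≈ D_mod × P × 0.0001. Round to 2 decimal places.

₹4.52

Periodic yield y = 0.105.
  t   CF        PV=CF/(1+0.105)^t    t·PV
  1       875.00       791.8552       791.8552
  2       875.00       716.6110     1,433.2221
  3       875.00       648.5168     1,945.5503
  4       875.00       586.8930     2,347.5721
  5       875.00       531.1249     2,655.6245
  6       875.00       480.6560     2,883.9361
  7    10,875.00     5,406.2151    37,843.5055
  Σ                  9,161.8720    49,901.2659
P = 9,161.8720; D_Mac = 5.44662 yrs; D_mod = 4.92907 yrs.
DV01 ≈ 4.92907 × 9,161.8720 × 0.0001 = 4.515952.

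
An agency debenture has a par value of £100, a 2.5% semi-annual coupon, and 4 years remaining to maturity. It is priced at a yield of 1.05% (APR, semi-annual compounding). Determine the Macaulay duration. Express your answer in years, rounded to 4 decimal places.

3.8370 years

Periodic yield y = 0.00525. Discount each cash flow and weight by its period:
  t   CF        PV=CF/(1+0.00525)^t    t·PV
  1         1.25         1.2435         1.2435
  2         1.25         1.2370         2.4740
  3         1.25         1.2305         3.6916
  4         1.25         1.2241         4.8964
  5         1.25         1.2177         6.0885
  6         1.25         1.2113         7.2680
  7         1.25         1.2050         8.4351
  8       101.25        97.0962       776.7699
  Σ                    105.6653       810.8668
Price P = Σ PV = 105.6653.
Macaulay duration = Σ(t·PV) / P = 810.8668 / 105.6653 = 7.67391 half-year periods.
In years: 7.67391 / 2 = 3.83696 years.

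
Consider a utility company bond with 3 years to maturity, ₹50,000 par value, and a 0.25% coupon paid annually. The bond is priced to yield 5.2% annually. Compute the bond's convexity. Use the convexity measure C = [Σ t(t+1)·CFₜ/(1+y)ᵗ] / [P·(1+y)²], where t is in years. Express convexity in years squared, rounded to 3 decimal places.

10.804

With y = 0.052:
  t   CF        PV=CF/(1+0.052)^t    t·PV        t(t+1)·PV
  1       125.00       118.8213       118.8213         237.6426
  2       125.00       112.9480       225.8960         677.6880
  3    50,125.00    43,053.3715   129,160.1144     516,640.4575
  Σ                 43,285.1407   129,504.8317     517,555.7880
P = 43,285.1407.
Convexity = Σ t(t+1)·PV / [P·(1+y)²] = 517,555.7880 / (43,285.1407 × 1.106704) = 10.80406.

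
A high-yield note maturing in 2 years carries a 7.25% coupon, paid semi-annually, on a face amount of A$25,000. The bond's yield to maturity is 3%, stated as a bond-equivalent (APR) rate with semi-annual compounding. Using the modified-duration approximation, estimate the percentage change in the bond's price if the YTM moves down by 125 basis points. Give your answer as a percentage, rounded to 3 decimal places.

+2.342%

Periodic yield y = 0.015. Modified duration first:
  t   CF        PV=CF/(1+0.015)^t    t·PV
  1       906.25       892.8571       892.8571
  2       906.25       879.6622     1,759.3244
  3       906.25       866.6623     2,599.9868
  4    25,906.25    24,408.4602    97,633.8409
  Σ                 27,047.6418   102,886.0093
P = 27,047.6418; D_Mac = 3.80388 half-year periods = 1.90194 yrs; D_mod = 1.90194/(1+0.015) = 1.87383 yrs.
ΔP/P ≈ -D_mod · Δy = -1.87383 × (-0.0125) = +0.023423 = +2.3423%.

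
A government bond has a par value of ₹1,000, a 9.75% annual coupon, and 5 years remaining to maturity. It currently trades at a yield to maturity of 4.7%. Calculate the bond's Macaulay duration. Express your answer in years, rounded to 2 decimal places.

4.27 years

Periodic yield y = 0.047. Discount each cash flow and weight by its year:
  t   CF        PV=CF/(1+0.047)^t    t·PV
  1        97.50        93.1232        93.1232
  2        97.50        88.9429       177.8858
  3        97.50        84.9502       254.8507
  4        97.50        81.1368       324.5472
  5     1,097.50       872.3105     4,361.5527
  Σ                  1,220.4637     5,211.9596
Price P = Σ PV = 1,220.4637.
Macaulay duration = Σ(t·PV) / P = 5,211.9596 / 1,220.4637 = 4.27047 years.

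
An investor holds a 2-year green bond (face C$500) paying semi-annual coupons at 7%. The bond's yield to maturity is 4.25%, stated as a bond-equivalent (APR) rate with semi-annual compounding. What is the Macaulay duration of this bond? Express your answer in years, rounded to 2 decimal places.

1.90 years

Periodic yield y = 0.02125. Discount each cash flow and weight by its period:
  t   CF        PV=CF/(1+0.02125)^t    t·PV
  1        17.50        17.1359        17.1359
  2        17.50        16.7793        33.5586
  3        17.50        16.4302        49.2905
  4       517.50       475.7536     1,903.0144
  Σ                    526.0989     2,002.9993
Price P = Σ PV = 526.0989.
Macaulay duration = Σ(t·PV) / P = 2,002.9993 / 526.0989 = 3.80727 half-year periods.
In years: 3.80727 / 2 = 1.90363 years.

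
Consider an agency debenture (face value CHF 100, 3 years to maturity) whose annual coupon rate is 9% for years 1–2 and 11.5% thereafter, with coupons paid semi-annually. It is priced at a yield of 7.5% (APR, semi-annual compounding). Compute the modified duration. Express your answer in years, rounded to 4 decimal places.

Periodic yield y = 0.0375. First find Macaulay duration:
  t   CF        PV=CF/(1+0.0375)^t    t·PV
  1         4.50         4.3373         4.3373
  2         4.50         4.1806         8.3612
  3         4.50         4.0295        12.0884
  4         4.50         3.8838        15.5353
  5         5.75         4.7833        23.9165
  6       105.75        84.7914       508.7483
  Σ                    106.0059       572.9870
P = 106.0059; Macaulay duration = 572.9870 / 106.0059 = 5.40524 half-year periods = 2.70262 years.
Modified duration = D_Mac / (1 + y) = 2.70262 / 1.0375 = 2.60493 years.

2.6049 years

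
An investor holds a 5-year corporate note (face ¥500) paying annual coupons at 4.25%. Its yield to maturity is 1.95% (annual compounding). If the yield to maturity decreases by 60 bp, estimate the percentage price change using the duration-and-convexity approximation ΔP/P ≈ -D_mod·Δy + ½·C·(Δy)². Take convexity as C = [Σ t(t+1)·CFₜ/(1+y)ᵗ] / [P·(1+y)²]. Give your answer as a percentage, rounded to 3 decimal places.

+2.772%

With y = 0.0195:
  t   CF        PV=CF/(1+0.0195)^t    t·PV        t(t+1)·PV
  1        21.25        20.8436        20.8436          41.6871
  2        21.25        20.4449        40.8898         122.6693
  3        21.25        20.0538        60.1615         240.6459
  4        21.25        19.6703        78.6810         393.4051
  5       521.25       473.2710     2,366.3551      14,198.1308
  Σ                    554.2835     2,566.9309      14,996.5382
P = 554.2835; D_Mac = 4.63108 yrs; D_mod = 4.54250 yrs; C = 26.03062.
Duration effect: -4.54250 × (-0.006) = +0.027255
Convexity effect: 0.5 × 26.03062 × (-0.006)² = +0.0004686
ΔP/P ≈ +0.027255 + 0.0004686 = +0.027724 = +2.7724%.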